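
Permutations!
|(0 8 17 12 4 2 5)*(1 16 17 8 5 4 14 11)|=6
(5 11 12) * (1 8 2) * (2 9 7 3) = [0, 8, 1, 2, 4, 11, 6, 3, 9, 7, 10, 12, 5] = (1 8 9 7 3 2)(5 11 12)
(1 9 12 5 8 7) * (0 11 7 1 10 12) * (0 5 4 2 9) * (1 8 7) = [11, 0, 9, 3, 2, 7, 6, 10, 8, 5, 12, 1, 4] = (0 11 1)(2 9 5 7 10 12 4)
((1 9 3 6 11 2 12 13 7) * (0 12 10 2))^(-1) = (0 11 6 3 9 1 7 13 12)(2 10)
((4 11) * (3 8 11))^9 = (3 8 11 4)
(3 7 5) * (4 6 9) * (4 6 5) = (3 7 4 5)(6 9) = [0, 1, 2, 7, 5, 3, 9, 4, 8, 6]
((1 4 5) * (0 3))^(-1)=(0 3)(1 5 4)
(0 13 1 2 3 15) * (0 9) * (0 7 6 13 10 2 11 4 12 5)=[10, 11, 3, 15, 12, 0, 13, 6, 8, 7, 2, 4, 5, 1, 14, 9]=(0 10 2 3 15 9 7 6 13 1 11 4 12 5)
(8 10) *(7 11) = (7 11)(8 10) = [0, 1, 2, 3, 4, 5, 6, 11, 10, 9, 8, 7]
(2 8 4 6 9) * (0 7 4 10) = [7, 1, 8, 3, 6, 5, 9, 4, 10, 2, 0] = (0 7 4 6 9 2 8 10)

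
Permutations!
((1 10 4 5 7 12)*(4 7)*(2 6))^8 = (12)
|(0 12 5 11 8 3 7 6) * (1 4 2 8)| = 11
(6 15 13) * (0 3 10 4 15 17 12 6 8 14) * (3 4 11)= (0 4 15 13 8 14)(3 10 11)(6 17 12)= [4, 1, 2, 10, 15, 5, 17, 7, 14, 9, 11, 3, 6, 8, 0, 13, 16, 12]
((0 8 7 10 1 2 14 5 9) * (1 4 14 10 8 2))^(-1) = (0 9 5 14 4 10 2)(7 8)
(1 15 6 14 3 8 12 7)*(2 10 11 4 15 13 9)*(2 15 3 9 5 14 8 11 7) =(1 13 5 14 9 15 6 8 12 2 10 7)(3 11 4) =[0, 13, 10, 11, 3, 14, 8, 1, 12, 15, 7, 4, 2, 5, 9, 6]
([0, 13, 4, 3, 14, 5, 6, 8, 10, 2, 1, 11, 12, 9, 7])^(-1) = [0, 10, 9, 3, 2, 5, 6, 14, 7, 13, 8, 11, 12, 1, 4]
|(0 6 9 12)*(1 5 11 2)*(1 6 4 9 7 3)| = |(0 4 9 12)(1 5 11 2 6 7 3)| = 28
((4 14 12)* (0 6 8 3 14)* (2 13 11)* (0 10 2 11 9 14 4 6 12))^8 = (0 13 4 6 14 2 3 12 9 10 8)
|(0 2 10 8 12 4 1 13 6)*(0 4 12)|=|(0 2 10 8)(1 13 6 4)|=4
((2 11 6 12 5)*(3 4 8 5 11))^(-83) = (2 4 5 3 8)(6 12 11)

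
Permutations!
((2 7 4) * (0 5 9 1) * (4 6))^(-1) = (0 1 9 5)(2 4 6 7)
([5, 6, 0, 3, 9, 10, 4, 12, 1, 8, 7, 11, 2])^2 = (0 10 12)(1 4 8 6 9)(2 5 7)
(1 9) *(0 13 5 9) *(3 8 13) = (0 3 8 13 5 9 1) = [3, 0, 2, 8, 4, 9, 6, 7, 13, 1, 10, 11, 12, 5]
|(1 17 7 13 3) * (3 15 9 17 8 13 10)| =|(1 8 13 15 9 17 7 10 3)| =9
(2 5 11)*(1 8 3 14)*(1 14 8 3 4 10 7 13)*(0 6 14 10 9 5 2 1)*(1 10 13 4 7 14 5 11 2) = (0 6 5 2 1 3 8 7 4 9 11 10 14 13) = [6, 3, 1, 8, 9, 2, 5, 4, 7, 11, 14, 10, 12, 0, 13]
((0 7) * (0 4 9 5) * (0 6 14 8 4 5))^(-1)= (0 9 4 8 14 6 5 7)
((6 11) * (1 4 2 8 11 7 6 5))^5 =((1 4 2 8 11 5)(6 7))^5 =(1 5 11 8 2 4)(6 7)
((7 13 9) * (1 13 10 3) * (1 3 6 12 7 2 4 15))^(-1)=(1 15 4 2 9 13)(6 10 7 12)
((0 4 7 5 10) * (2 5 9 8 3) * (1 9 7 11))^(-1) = (0 10 5 2 3 8 9 1 11 4)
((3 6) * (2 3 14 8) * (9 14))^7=(2 3 6 9 14 8)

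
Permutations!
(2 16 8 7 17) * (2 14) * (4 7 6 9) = (2 16 8 6 9 4 7 17 14) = [0, 1, 16, 3, 7, 5, 9, 17, 6, 4, 10, 11, 12, 13, 2, 15, 8, 14]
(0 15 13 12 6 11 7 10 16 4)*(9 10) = (0 15 13 12 6 11 7 9 10 16 4) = [15, 1, 2, 3, 0, 5, 11, 9, 8, 10, 16, 7, 6, 12, 14, 13, 4]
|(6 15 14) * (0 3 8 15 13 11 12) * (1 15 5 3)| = 24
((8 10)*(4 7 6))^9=(8 10)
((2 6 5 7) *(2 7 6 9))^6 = ((2 9)(5 6))^6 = (9)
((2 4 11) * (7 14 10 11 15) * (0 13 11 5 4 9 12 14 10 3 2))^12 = ((0 13 11)(2 9 12 14 3)(4 15 7 10 5))^12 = (2 12 3 9 14)(4 7 5 15 10)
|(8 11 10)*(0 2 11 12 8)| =|(0 2 11 10)(8 12)| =4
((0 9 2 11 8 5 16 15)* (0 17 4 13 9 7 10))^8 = ((0 7 10)(2 11 8 5 16 15 17 4 13 9))^8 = (0 10 7)(2 13 17 16 8)(4 15 5 11 9)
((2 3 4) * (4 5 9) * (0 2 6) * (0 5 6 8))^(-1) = ((0 2 3 6 5 9 4 8))^(-1) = (0 8 4 9 5 6 3 2)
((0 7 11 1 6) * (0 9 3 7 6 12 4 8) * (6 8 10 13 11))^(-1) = (0 8)(1 11 13 10 4 12)(3 9 6 7)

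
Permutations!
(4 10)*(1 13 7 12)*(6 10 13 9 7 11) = (1 9 7 12)(4 13 11 6 10) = [0, 9, 2, 3, 13, 5, 10, 12, 8, 7, 4, 6, 1, 11]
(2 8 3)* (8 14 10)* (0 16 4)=(0 16 4)(2 14 10 8 3)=[16, 1, 14, 2, 0, 5, 6, 7, 3, 9, 8, 11, 12, 13, 10, 15, 4]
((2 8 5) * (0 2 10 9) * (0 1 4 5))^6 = ((0 2 8)(1 4 5 10 9))^6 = (1 4 5 10 9)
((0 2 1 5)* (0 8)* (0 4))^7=(0 2 1 5 8 4)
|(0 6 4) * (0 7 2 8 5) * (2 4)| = 10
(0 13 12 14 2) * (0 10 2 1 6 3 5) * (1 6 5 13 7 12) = (0 7 12 14 6 3 13 1 5)(2 10) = [7, 5, 10, 13, 4, 0, 3, 12, 8, 9, 2, 11, 14, 1, 6]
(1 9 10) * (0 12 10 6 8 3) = (0 12 10 1 9 6 8 3) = [12, 9, 2, 0, 4, 5, 8, 7, 3, 6, 1, 11, 10]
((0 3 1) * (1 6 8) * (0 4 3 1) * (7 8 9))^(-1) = ((0 1 4 3 6 9 7 8))^(-1) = (0 8 7 9 6 3 4 1)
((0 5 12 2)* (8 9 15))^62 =(0 12)(2 5)(8 15 9)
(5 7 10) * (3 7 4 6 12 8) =(3 7 10 5 4 6 12 8) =[0, 1, 2, 7, 6, 4, 12, 10, 3, 9, 5, 11, 8]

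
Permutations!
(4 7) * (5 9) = (4 7)(5 9) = [0, 1, 2, 3, 7, 9, 6, 4, 8, 5]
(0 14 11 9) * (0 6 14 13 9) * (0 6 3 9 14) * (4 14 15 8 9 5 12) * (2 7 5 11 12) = (0 13 15 8 9 3 11 6)(2 7 5)(4 14 12) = [13, 1, 7, 11, 14, 2, 0, 5, 9, 3, 10, 6, 4, 15, 12, 8]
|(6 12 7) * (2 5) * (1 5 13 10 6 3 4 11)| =|(1 5 2 13 10 6 12 7 3 4 11)| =11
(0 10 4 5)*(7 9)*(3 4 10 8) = (10)(0 8 3 4 5)(7 9) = [8, 1, 2, 4, 5, 0, 6, 9, 3, 7, 10]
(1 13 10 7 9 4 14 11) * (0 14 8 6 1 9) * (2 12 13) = [14, 2, 12, 3, 8, 5, 1, 0, 6, 4, 7, 9, 13, 10, 11] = (0 14 11 9 4 8 6 1 2 12 13 10 7)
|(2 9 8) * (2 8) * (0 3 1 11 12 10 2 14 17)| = 10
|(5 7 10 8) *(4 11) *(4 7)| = 6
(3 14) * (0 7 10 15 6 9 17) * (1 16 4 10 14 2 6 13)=(0 7 14 3 2 6 9 17)(1 16 4 10 15 13)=[7, 16, 6, 2, 10, 5, 9, 14, 8, 17, 15, 11, 12, 1, 3, 13, 4, 0]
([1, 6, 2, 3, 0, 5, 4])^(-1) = (0 4 6 1)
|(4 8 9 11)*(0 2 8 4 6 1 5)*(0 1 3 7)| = 8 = |(0 2 8 9 11 6 3 7)(1 5)|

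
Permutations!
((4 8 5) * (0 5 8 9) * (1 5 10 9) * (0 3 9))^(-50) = ((0 10)(1 5 4)(3 9))^(-50) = (10)(1 5 4)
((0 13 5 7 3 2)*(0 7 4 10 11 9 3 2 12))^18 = (13)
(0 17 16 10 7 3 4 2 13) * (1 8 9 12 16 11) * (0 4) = (0 17 11 1 8 9 12 16 10 7 3)(2 13 4) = [17, 8, 13, 0, 2, 5, 6, 3, 9, 12, 7, 1, 16, 4, 14, 15, 10, 11]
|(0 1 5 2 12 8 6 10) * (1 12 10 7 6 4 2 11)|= |(0 12 8 4 2 10)(1 5 11)(6 7)|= 6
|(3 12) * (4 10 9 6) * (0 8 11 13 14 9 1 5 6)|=|(0 8 11 13 14 9)(1 5 6 4 10)(3 12)|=30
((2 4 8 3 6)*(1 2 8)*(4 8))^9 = ((1 2 8 3 6 4))^9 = (1 3)(2 6)(4 8)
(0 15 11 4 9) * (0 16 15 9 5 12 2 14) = [9, 1, 14, 3, 5, 12, 6, 7, 8, 16, 10, 4, 2, 13, 0, 11, 15] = (0 9 16 15 11 4 5 12 2 14)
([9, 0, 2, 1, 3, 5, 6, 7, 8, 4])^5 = [0, 1, 2, 3, 4, 5, 6, 7, 8, 9]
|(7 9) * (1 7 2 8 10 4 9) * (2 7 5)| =|(1 5 2 8 10 4 9 7)| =8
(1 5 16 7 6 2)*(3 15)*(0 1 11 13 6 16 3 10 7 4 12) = [1, 5, 11, 15, 12, 3, 2, 16, 8, 9, 7, 13, 0, 6, 14, 10, 4] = (0 1 5 3 15 10 7 16 4 12)(2 11 13 6)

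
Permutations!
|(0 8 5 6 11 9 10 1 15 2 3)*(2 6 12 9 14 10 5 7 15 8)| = 24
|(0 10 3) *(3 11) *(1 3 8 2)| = 7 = |(0 10 11 8 2 1 3)|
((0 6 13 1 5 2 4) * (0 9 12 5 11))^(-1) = ((0 6 13 1 11)(2 4 9 12 5))^(-1) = (0 11 1 13 6)(2 5 12 9 4)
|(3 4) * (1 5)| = |(1 5)(3 4)| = 2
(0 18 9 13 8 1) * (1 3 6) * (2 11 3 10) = [18, 0, 11, 6, 4, 5, 1, 7, 10, 13, 2, 3, 12, 8, 14, 15, 16, 17, 9] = (0 18 9 13 8 10 2 11 3 6 1)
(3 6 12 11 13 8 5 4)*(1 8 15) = (1 8 5 4 3 6 12 11 13 15) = [0, 8, 2, 6, 3, 4, 12, 7, 5, 9, 10, 13, 11, 15, 14, 1]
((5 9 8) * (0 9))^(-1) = (0 5 8 9)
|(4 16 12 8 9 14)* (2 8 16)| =10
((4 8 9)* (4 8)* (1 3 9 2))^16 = (1 3 9 8 2)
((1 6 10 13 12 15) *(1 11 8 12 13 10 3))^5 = (1 3 6)(8 12 15 11)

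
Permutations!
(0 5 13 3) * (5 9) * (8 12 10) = [9, 1, 2, 0, 4, 13, 6, 7, 12, 5, 8, 11, 10, 3] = (0 9 5 13 3)(8 12 10)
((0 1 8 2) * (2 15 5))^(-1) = ((0 1 8 15 5 2))^(-1) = (0 2 5 15 8 1)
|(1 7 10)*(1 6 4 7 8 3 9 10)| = |(1 8 3 9 10 6 4 7)| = 8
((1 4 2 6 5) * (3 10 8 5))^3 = (1 6 8 4 3 5 2 10)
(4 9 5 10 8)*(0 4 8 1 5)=[4, 5, 2, 3, 9, 10, 6, 7, 8, 0, 1]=(0 4 9)(1 5 10)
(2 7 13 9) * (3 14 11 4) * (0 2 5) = [2, 1, 7, 14, 3, 0, 6, 13, 8, 5, 10, 4, 12, 9, 11] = (0 2 7 13 9 5)(3 14 11 4)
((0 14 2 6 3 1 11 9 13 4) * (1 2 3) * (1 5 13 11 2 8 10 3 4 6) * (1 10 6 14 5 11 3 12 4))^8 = (0 4 12 10 2 1 14 13 5)(3 11 8 9 6)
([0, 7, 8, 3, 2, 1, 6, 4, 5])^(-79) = [0, 5, 4, 3, 7, 8, 6, 1, 2]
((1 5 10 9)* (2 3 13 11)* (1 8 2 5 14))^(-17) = ((1 14)(2 3 13 11 5 10 9 8))^(-17) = (1 14)(2 8 9 10 5 11 13 3)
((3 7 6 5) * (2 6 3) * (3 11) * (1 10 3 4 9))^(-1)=((1 10 3 7 11 4 9)(2 6 5))^(-1)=(1 9 4 11 7 3 10)(2 5 6)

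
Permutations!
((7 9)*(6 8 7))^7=(6 9 7 8)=((6 8 7 9))^7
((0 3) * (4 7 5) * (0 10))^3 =(10)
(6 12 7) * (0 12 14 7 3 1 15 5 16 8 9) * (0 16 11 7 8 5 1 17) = (0 12 3 17)(1 15)(5 11 7 6 14 8 9 16) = [12, 15, 2, 17, 4, 11, 14, 6, 9, 16, 10, 7, 3, 13, 8, 1, 5, 0]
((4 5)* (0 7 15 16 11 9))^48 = (16)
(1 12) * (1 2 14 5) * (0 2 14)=(0 2)(1 12 14 5)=[2, 12, 0, 3, 4, 1, 6, 7, 8, 9, 10, 11, 14, 13, 5]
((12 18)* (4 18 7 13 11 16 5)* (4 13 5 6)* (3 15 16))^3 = ((3 15 16 6 4 18 12 7 5 13 11))^3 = (3 6 12 13 15 4 7 11 16 18 5)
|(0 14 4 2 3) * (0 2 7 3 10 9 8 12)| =10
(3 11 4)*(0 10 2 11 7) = [10, 1, 11, 7, 3, 5, 6, 0, 8, 9, 2, 4] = (0 10 2 11 4 3 7)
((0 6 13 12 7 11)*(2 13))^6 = (0 11 7 12 13 2 6)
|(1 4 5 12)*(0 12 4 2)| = |(0 12 1 2)(4 5)| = 4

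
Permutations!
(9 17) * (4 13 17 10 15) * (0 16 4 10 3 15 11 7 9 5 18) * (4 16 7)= (0 7 9 3 15 10 11 4 13 17 5 18)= [7, 1, 2, 15, 13, 18, 6, 9, 8, 3, 11, 4, 12, 17, 14, 10, 16, 5, 0]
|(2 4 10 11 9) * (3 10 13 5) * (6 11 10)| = 8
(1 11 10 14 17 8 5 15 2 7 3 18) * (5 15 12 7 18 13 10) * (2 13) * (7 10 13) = [0, 11, 18, 2, 4, 12, 6, 3, 15, 9, 14, 5, 10, 13, 17, 7, 16, 8, 1] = (1 11 5 12 10 14 17 8 15 7 3 2 18)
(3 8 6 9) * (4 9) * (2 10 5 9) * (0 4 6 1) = (0 4 2 10 5 9 3 8 1) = [4, 0, 10, 8, 2, 9, 6, 7, 1, 3, 5]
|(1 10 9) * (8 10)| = 4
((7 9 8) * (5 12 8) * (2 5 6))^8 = (2 5 12 8 7 9 6)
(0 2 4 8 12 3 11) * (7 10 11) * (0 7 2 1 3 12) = [1, 3, 4, 2, 8, 5, 6, 10, 0, 9, 11, 7, 12] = (12)(0 1 3 2 4 8)(7 10 11)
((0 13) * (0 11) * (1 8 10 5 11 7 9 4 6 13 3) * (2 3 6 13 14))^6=(0 8 14 5 3)(1 6 10 2 11)(4 7)(9 13)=((0 6 14 2 3 1 8 10 5 11)(4 13 7 9))^6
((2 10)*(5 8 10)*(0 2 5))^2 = (5 10 8)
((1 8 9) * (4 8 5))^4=(1 9 8 4 5)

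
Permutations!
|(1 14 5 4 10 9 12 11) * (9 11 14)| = |(1 9 12 14 5 4 10 11)| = 8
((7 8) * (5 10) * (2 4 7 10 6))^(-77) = (10)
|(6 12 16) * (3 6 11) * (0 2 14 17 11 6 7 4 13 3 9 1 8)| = |(0 2 14 17 11 9 1 8)(3 7 4 13)(6 12 16)| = 24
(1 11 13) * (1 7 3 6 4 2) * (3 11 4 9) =(1 4 2)(3 6 9)(7 11 13) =[0, 4, 1, 6, 2, 5, 9, 11, 8, 3, 10, 13, 12, 7]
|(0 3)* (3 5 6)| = 4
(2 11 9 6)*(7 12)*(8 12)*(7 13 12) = [0, 1, 11, 3, 4, 5, 2, 8, 7, 6, 10, 9, 13, 12] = (2 11 9 6)(7 8)(12 13)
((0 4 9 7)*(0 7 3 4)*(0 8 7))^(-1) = (0 7 8)(3 9 4)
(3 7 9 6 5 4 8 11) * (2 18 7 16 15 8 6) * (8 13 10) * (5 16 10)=[0, 1, 18, 10, 6, 4, 16, 9, 11, 2, 8, 3, 12, 5, 14, 13, 15, 17, 7]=(2 18 7 9)(3 10 8 11)(4 6 16 15 13 5)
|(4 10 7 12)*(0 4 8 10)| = 4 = |(0 4)(7 12 8 10)|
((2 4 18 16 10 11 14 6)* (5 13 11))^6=((2 4 18 16 10 5 13 11 14 6))^6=(2 13 18 14 10)(4 11 16 6 5)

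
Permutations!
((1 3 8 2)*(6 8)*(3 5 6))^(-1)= (1 2 8 6 5)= ((1 5 6 8 2))^(-1)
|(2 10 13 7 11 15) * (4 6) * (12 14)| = |(2 10 13 7 11 15)(4 6)(12 14)| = 6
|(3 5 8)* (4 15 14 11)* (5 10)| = 4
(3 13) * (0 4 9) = (0 4 9)(3 13) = [4, 1, 2, 13, 9, 5, 6, 7, 8, 0, 10, 11, 12, 3]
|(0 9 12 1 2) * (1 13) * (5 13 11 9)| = |(0 5 13 1 2)(9 12 11)| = 15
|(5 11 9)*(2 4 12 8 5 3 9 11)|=10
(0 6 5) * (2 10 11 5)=[6, 1, 10, 3, 4, 0, 2, 7, 8, 9, 11, 5]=(0 6 2 10 11 5)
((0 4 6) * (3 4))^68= ((0 3 4 6))^68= (6)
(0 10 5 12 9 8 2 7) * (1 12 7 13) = (0 10 5 7)(1 12 9 8 2 13) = [10, 12, 13, 3, 4, 7, 6, 0, 2, 8, 5, 11, 9, 1]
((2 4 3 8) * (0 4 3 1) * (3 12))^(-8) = (12)(0 4 1)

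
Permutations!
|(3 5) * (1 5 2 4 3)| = 6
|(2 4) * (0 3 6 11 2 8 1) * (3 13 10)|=10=|(0 13 10 3 6 11 2 4 8 1)|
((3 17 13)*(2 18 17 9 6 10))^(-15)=(2 18 17 13 3 9 6 10)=((2 18 17 13 3 9 6 10))^(-15)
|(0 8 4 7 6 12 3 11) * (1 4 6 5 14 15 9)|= |(0 8 6 12 3 11)(1 4 7 5 14 15 9)|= 42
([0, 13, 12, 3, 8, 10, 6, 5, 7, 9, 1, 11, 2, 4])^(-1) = [0, 10, 12, 3, 13, 7, 6, 8, 4, 9, 5, 11, 2, 1]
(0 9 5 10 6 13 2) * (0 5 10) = (0 9 10 6 13 2 5) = [9, 1, 5, 3, 4, 0, 13, 7, 8, 10, 6, 11, 12, 2]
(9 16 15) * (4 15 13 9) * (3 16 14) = (3 16 13 9 14)(4 15) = [0, 1, 2, 16, 15, 5, 6, 7, 8, 14, 10, 11, 12, 9, 3, 4, 13]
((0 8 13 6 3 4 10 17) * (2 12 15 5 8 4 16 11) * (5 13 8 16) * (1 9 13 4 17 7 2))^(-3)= ((0 17)(1 9 13 6 3 5 16 11)(2 12 15 4 10 7))^(-3)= (0 17)(1 5 13 11 3 9 16 6)(2 4)(7 15)(10 12)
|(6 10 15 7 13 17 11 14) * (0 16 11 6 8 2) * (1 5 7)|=24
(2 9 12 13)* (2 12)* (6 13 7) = (2 9)(6 13 12 7) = [0, 1, 9, 3, 4, 5, 13, 6, 8, 2, 10, 11, 7, 12]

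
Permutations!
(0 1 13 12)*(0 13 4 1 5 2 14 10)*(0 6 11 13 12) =[5, 4, 14, 3, 1, 2, 11, 7, 8, 9, 6, 13, 12, 0, 10] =(0 5 2 14 10 6 11 13)(1 4)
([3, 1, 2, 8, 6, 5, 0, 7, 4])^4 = [6, 1, 2, 0, 8, 5, 4, 7, 3]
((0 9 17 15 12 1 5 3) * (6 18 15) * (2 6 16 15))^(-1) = (0 3 5 1 12 15 16 17 9)(2 18 6) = ((0 9 17 16 15 12 1 5 3)(2 6 18))^(-1)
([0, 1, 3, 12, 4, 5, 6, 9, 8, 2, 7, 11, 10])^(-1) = [0, 1, 9, 2, 4, 5, 6, 10, 8, 7, 12, 11, 3]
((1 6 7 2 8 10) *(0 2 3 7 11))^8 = (0 2 8 10 1 6 11)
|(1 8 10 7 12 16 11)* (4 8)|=|(1 4 8 10 7 12 16 11)|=8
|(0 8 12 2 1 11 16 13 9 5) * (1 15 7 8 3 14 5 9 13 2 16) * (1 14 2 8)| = 9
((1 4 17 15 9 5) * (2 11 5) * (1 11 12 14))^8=(17)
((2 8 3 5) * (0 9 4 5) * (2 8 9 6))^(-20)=((0 6 2 9 4 5 8 3))^(-20)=(0 4)(2 8)(3 9)(5 6)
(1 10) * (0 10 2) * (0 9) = [10, 2, 9, 3, 4, 5, 6, 7, 8, 0, 1] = (0 10 1 2 9)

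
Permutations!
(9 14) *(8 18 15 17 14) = (8 18 15 17 14 9) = [0, 1, 2, 3, 4, 5, 6, 7, 18, 8, 10, 11, 12, 13, 9, 17, 16, 14, 15]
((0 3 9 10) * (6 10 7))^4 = (0 6 9)(3 10 7) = ((0 3 9 7 6 10))^4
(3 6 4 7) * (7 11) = (3 6 4 11 7) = [0, 1, 2, 6, 11, 5, 4, 3, 8, 9, 10, 7]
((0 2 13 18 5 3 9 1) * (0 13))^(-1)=((0 2)(1 13 18 5 3 9))^(-1)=(0 2)(1 9 3 5 18 13)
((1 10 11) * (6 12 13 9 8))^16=((1 10 11)(6 12 13 9 8))^16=(1 10 11)(6 12 13 9 8)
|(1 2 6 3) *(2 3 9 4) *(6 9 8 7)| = |(1 3)(2 9 4)(6 8 7)| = 6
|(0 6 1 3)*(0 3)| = 3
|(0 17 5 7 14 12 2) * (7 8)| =|(0 17 5 8 7 14 12 2)| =8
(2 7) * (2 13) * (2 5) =(2 7 13 5) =[0, 1, 7, 3, 4, 2, 6, 13, 8, 9, 10, 11, 12, 5]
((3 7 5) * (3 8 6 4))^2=((3 7 5 8 6 4))^2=(3 5 6)(4 7 8)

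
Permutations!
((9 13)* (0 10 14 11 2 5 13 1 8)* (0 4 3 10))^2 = ((1 8 4 3 10 14 11 2 5 13 9))^2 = (1 4 10 11 5 9 8 3 14 2 13)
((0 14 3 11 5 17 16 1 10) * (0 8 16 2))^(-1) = (0 2 17 5 11 3 14)(1 16 8 10)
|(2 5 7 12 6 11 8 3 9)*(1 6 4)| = 11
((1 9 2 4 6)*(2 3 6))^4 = ((1 9 3 6)(2 4))^4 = (9)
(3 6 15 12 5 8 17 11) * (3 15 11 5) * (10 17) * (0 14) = [14, 1, 2, 6, 4, 8, 11, 7, 10, 9, 17, 15, 3, 13, 0, 12, 16, 5] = (0 14)(3 6 11 15 12)(5 8 10 17)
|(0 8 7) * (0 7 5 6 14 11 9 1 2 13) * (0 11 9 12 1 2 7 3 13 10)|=24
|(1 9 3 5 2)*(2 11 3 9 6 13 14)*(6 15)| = |(1 15 6 13 14 2)(3 5 11)| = 6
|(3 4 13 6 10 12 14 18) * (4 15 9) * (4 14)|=5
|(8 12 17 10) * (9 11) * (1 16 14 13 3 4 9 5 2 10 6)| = 15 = |(1 16 14 13 3 4 9 11 5 2 10 8 12 17 6)|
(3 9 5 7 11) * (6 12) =(3 9 5 7 11)(6 12) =[0, 1, 2, 9, 4, 7, 12, 11, 8, 5, 10, 3, 6]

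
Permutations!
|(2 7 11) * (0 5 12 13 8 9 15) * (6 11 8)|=11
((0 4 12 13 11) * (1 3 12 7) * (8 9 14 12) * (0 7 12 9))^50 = ((0 4 12 13 11 7 1 3 8)(9 14))^50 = (14)(0 7 4 1 12 3 13 8 11)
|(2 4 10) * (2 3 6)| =5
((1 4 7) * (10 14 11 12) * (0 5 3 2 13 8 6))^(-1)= (0 6 8 13 2 3 5)(1 7 4)(10 12 11 14)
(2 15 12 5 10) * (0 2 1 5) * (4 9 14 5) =[2, 4, 15, 3, 9, 10, 6, 7, 8, 14, 1, 11, 0, 13, 5, 12] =(0 2 15 12)(1 4 9 14 5 10)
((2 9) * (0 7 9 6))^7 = ((0 7 9 2 6))^7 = (0 9 6 7 2)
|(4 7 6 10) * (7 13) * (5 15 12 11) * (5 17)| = |(4 13 7 6 10)(5 15 12 11 17)| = 5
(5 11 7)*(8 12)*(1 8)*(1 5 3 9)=(1 8 12 5 11 7 3 9)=[0, 8, 2, 9, 4, 11, 6, 3, 12, 1, 10, 7, 5]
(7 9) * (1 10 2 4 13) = (1 10 2 4 13)(7 9) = [0, 10, 4, 3, 13, 5, 6, 9, 8, 7, 2, 11, 12, 1]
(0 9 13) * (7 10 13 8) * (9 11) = (0 11 9 8 7 10 13) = [11, 1, 2, 3, 4, 5, 6, 10, 7, 8, 13, 9, 12, 0]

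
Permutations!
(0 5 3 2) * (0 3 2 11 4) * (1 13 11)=(0 5 2 3 1 13 11 4)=[5, 13, 3, 1, 0, 2, 6, 7, 8, 9, 10, 4, 12, 11]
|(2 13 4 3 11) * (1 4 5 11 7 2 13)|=15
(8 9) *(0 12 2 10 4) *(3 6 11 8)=[12, 1, 10, 6, 0, 5, 11, 7, 9, 3, 4, 8, 2]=(0 12 2 10 4)(3 6 11 8 9)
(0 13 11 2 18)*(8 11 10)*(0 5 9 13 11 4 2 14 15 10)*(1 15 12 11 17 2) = [17, 15, 18, 3, 1, 9, 6, 7, 4, 13, 8, 14, 11, 0, 12, 10, 16, 2, 5] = (0 17 2 18 5 9 13)(1 15 10 8 4)(11 14 12)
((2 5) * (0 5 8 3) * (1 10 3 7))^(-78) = ((0 5 2 8 7 1 10 3))^(-78) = (0 2 7 10)(1 3 5 8)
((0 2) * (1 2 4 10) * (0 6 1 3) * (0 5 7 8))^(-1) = ((0 4 10 3 5 7 8)(1 2 6))^(-1) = (0 8 7 5 3 10 4)(1 6 2)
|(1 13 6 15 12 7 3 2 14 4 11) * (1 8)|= 12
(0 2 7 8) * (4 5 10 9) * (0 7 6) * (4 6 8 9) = (0 2 8 7 9 6)(4 5 10) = [2, 1, 8, 3, 5, 10, 0, 9, 7, 6, 4]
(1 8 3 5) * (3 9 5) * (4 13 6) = [0, 8, 2, 3, 13, 1, 4, 7, 9, 5, 10, 11, 12, 6] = (1 8 9 5)(4 13 6)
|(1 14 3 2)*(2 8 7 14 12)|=12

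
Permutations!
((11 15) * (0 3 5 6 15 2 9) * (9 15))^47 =(0 5 9 3 6)(2 11 15)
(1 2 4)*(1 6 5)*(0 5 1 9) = (0 5 9)(1 2 4 6) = [5, 2, 4, 3, 6, 9, 1, 7, 8, 0]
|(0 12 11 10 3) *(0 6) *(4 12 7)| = 8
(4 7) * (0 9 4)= (0 9 4 7)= [9, 1, 2, 3, 7, 5, 6, 0, 8, 4]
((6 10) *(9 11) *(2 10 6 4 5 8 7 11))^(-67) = ((2 10 4 5 8 7 11 9))^(-67) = (2 7 4 9 8 10 11 5)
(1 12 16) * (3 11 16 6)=(1 12 6 3 11 16)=[0, 12, 2, 11, 4, 5, 3, 7, 8, 9, 10, 16, 6, 13, 14, 15, 1]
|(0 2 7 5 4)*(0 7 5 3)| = 6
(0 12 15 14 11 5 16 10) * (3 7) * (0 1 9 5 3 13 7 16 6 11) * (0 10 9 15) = (0 12)(1 15 14 10)(3 16 9 5 6 11)(7 13) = [12, 15, 2, 16, 4, 6, 11, 13, 8, 5, 1, 3, 0, 7, 10, 14, 9]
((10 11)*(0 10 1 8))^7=(0 11 8 10 1)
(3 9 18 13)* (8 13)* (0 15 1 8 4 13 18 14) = [15, 8, 2, 9, 13, 5, 6, 7, 18, 14, 10, 11, 12, 3, 0, 1, 16, 17, 4] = (0 15 1 8 18 4 13 3 9 14)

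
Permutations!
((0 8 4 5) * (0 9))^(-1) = (0 9 5 4 8)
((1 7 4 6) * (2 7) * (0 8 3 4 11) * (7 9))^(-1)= (0 11 7 9 2 1 6 4 3 8)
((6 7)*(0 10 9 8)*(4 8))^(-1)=(0 8 4 9 10)(6 7)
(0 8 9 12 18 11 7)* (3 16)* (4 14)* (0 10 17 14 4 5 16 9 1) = [8, 0, 2, 9, 4, 16, 6, 10, 1, 12, 17, 7, 18, 13, 5, 15, 3, 14, 11] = (0 8 1)(3 9 12 18 11 7 10 17 14 5 16)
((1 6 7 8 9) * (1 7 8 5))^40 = (1 7 8)(5 9 6)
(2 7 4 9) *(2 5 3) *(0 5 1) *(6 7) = (0 5 3 2 6 7 4 9 1) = [5, 0, 6, 2, 9, 3, 7, 4, 8, 1]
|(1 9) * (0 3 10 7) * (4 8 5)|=12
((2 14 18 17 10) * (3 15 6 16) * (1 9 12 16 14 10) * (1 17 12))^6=(3 16 12 18 14 6 15)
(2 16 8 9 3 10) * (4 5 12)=(2 16 8 9 3 10)(4 5 12)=[0, 1, 16, 10, 5, 12, 6, 7, 9, 3, 2, 11, 4, 13, 14, 15, 8]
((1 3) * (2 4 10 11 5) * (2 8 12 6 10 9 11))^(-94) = (2 8 4 12 9 6 11 10 5)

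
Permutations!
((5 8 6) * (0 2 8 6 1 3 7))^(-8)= (0 3 8)(1 2 7)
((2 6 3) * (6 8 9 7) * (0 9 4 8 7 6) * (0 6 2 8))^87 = ((0 9 2 7 6 3 8 4))^87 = (0 4 8 3 6 7 2 9)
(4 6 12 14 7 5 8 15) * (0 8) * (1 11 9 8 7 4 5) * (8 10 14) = (0 7 1 11 9 10 14 4 6 12 8 15 5) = [7, 11, 2, 3, 6, 0, 12, 1, 15, 10, 14, 9, 8, 13, 4, 5]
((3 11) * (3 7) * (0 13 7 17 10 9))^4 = ((0 13 7 3 11 17 10 9))^4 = (0 11)(3 9)(7 10)(13 17)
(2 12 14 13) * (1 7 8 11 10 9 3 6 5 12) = (1 7 8 11 10 9 3 6 5 12 14 13 2) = [0, 7, 1, 6, 4, 12, 5, 8, 11, 3, 9, 10, 14, 2, 13]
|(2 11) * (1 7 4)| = 6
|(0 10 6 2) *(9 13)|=|(0 10 6 2)(9 13)|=4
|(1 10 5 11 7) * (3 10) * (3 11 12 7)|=|(1 11 3 10 5 12 7)|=7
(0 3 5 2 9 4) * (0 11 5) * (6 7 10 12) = (0 3)(2 9 4 11 5)(6 7 10 12) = [3, 1, 9, 0, 11, 2, 7, 10, 8, 4, 12, 5, 6]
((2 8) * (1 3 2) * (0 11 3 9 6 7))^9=(11)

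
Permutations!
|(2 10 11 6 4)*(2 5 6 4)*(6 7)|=7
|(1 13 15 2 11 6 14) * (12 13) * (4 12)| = 9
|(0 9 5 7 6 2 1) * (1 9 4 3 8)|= |(0 4 3 8 1)(2 9 5 7 6)|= 5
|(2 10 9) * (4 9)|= |(2 10 4 9)|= 4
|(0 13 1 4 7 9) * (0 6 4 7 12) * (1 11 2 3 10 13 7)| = |(0 7 9 6 4 12)(2 3 10 13 11)| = 30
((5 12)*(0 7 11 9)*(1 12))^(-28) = ((0 7 11 9)(1 12 5))^(-28) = (1 5 12)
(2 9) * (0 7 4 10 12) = (0 7 4 10 12)(2 9) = [7, 1, 9, 3, 10, 5, 6, 4, 8, 2, 12, 11, 0]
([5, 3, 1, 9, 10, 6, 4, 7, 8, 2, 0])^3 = [4, 2, 9, 1, 5, 10, 0, 7, 8, 3, 6]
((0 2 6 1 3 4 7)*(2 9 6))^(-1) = (0 7 4 3 1 6 9) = ((0 9 6 1 3 4 7))^(-1)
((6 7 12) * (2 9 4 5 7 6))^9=(2 5)(4 12)(7 9)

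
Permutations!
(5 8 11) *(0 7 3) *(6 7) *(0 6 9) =(0 9)(3 6 7)(5 8 11) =[9, 1, 2, 6, 4, 8, 7, 3, 11, 0, 10, 5]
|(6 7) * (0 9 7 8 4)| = |(0 9 7 6 8 4)| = 6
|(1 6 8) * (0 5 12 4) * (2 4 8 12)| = |(0 5 2 4)(1 6 12 8)| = 4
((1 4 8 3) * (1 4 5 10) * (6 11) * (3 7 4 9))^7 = (1 5 10)(3 9)(4 8 7)(6 11)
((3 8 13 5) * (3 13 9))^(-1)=(3 9 8)(5 13)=((3 8 9)(5 13))^(-1)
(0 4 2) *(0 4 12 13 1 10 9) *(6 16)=(0 12 13 1 10 9)(2 4)(6 16)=[12, 10, 4, 3, 2, 5, 16, 7, 8, 0, 9, 11, 13, 1, 14, 15, 6]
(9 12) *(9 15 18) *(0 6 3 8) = (0 6 3 8)(9 12 15 18) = [6, 1, 2, 8, 4, 5, 3, 7, 0, 12, 10, 11, 15, 13, 14, 18, 16, 17, 9]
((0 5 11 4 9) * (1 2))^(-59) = ((0 5 11 4 9)(1 2))^(-59) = (0 5 11 4 9)(1 2)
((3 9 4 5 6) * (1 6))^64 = ((1 6 3 9 4 5))^64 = (1 4 3)(5 9 6)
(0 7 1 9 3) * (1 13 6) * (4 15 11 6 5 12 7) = (0 4 15 11 6 1 9 3)(5 12 7 13) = [4, 9, 2, 0, 15, 12, 1, 13, 8, 3, 10, 6, 7, 5, 14, 11]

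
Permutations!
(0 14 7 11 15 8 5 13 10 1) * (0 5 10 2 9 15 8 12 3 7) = (0 14)(1 5 13 2 9 15 12 3 7 11 8 10) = [14, 5, 9, 7, 4, 13, 6, 11, 10, 15, 1, 8, 3, 2, 0, 12]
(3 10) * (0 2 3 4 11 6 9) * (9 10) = (0 2 3 9)(4 11 6 10) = [2, 1, 3, 9, 11, 5, 10, 7, 8, 0, 4, 6]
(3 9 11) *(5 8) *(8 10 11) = [0, 1, 2, 9, 4, 10, 6, 7, 5, 8, 11, 3] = (3 9 8 5 10 11)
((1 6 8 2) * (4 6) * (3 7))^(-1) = ((1 4 6 8 2)(3 7))^(-1) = (1 2 8 6 4)(3 7)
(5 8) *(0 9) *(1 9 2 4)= (0 2 4 1 9)(5 8)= [2, 9, 4, 3, 1, 8, 6, 7, 5, 0]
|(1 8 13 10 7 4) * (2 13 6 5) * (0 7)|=|(0 7 4 1 8 6 5 2 13 10)|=10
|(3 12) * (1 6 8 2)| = |(1 6 8 2)(3 12)| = 4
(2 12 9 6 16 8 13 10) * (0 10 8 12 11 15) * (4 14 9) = (0 10 2 11 15)(4 14 9 6 16 12)(8 13) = [10, 1, 11, 3, 14, 5, 16, 7, 13, 6, 2, 15, 4, 8, 9, 0, 12]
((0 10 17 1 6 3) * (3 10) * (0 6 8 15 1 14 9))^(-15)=(0 9 14 17 10 6 3)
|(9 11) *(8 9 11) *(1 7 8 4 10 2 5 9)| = 15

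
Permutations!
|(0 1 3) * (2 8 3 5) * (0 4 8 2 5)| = |(0 1)(3 4 8)| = 6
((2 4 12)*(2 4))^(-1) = ((4 12))^(-1) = (4 12)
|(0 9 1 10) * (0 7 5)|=6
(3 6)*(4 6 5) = (3 5 4 6) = [0, 1, 2, 5, 6, 4, 3]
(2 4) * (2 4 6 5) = (2 6 5) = [0, 1, 6, 3, 4, 2, 5]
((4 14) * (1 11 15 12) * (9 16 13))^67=((1 11 15 12)(4 14)(9 16 13))^67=(1 12 15 11)(4 14)(9 16 13)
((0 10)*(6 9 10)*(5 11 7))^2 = (0 9)(5 7 11)(6 10)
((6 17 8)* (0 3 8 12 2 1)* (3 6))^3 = (0 12)(1 17)(2 6)(3 8)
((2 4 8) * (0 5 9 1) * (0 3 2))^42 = (0 9 3 4)(1 2 8 5)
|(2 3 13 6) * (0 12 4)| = 12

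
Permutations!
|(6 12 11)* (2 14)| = |(2 14)(6 12 11)| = 6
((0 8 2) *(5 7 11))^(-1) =((0 8 2)(5 7 11))^(-1) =(0 2 8)(5 11 7)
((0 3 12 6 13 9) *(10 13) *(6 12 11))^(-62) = ((0 3 11 6 10 13 9))^(-62) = (0 3 11 6 10 13 9)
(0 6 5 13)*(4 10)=(0 6 5 13)(4 10)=[6, 1, 2, 3, 10, 13, 5, 7, 8, 9, 4, 11, 12, 0]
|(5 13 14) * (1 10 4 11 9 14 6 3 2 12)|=12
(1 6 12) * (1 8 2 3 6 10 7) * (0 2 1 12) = (0 2 3 6)(1 10 7 12 8) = [2, 10, 3, 6, 4, 5, 0, 12, 1, 9, 7, 11, 8]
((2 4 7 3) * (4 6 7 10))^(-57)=((2 6 7 3)(4 10))^(-57)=(2 3 7 6)(4 10)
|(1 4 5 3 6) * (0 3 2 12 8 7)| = |(0 3 6 1 4 5 2 12 8 7)| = 10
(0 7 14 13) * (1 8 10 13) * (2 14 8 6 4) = (0 7 8 10 13)(1 6 4 2 14) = [7, 6, 14, 3, 2, 5, 4, 8, 10, 9, 13, 11, 12, 0, 1]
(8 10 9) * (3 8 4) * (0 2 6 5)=(0 2 6 5)(3 8 10 9 4)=[2, 1, 6, 8, 3, 0, 5, 7, 10, 4, 9]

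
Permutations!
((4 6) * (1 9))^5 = (1 9)(4 6)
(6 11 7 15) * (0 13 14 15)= (0 13 14 15 6 11 7)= [13, 1, 2, 3, 4, 5, 11, 0, 8, 9, 10, 7, 12, 14, 15, 6]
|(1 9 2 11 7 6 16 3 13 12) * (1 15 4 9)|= |(2 11 7 6 16 3 13 12 15 4 9)|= 11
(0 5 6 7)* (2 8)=(0 5 6 7)(2 8)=[5, 1, 8, 3, 4, 6, 7, 0, 2]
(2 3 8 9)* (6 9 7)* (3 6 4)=(2 6 9)(3 8 7 4)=[0, 1, 6, 8, 3, 5, 9, 4, 7, 2]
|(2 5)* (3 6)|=|(2 5)(3 6)|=2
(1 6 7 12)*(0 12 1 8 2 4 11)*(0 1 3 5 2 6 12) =(1 12 8 6 7 3 5 2 4 11) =[0, 12, 4, 5, 11, 2, 7, 3, 6, 9, 10, 1, 8]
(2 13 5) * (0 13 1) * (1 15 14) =(0 13 5 2 15 14 1) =[13, 0, 15, 3, 4, 2, 6, 7, 8, 9, 10, 11, 12, 5, 1, 14]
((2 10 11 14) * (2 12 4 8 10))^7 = (4 8 10 11 14 12)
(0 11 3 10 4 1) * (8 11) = (0 8 11 3 10 4 1) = [8, 0, 2, 10, 1, 5, 6, 7, 11, 9, 4, 3]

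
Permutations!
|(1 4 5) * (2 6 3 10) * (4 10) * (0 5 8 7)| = |(0 5 1 10 2 6 3 4 8 7)| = 10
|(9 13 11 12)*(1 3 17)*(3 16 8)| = 20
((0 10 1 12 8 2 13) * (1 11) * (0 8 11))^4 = (1 12 11)(2 13 8)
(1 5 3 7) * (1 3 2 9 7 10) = (1 5 2 9 7 3 10) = [0, 5, 9, 10, 4, 2, 6, 3, 8, 7, 1]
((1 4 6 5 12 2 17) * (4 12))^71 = ((1 12 2 17)(4 6 5))^71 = (1 17 2 12)(4 5 6)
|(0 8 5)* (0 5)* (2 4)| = 2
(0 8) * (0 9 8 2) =[2, 1, 0, 3, 4, 5, 6, 7, 9, 8] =(0 2)(8 9)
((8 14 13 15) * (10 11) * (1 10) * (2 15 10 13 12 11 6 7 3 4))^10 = (1 14 2 7 13 12 15 3 10 11 8 4 6)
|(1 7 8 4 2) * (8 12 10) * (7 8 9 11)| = 20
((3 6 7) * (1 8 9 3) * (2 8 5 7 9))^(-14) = ((1 5 7)(2 8)(3 6 9))^(-14) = (1 5 7)(3 6 9)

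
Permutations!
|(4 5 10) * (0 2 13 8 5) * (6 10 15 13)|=20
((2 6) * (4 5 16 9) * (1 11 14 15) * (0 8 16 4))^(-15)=(0 8 16 9)(1 11 14 15)(2 6)(4 5)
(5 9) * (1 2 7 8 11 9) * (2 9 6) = (1 9 5)(2 7 8 11 6) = [0, 9, 7, 3, 4, 1, 2, 8, 11, 5, 10, 6]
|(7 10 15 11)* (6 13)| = |(6 13)(7 10 15 11)| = 4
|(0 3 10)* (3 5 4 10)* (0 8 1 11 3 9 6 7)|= 11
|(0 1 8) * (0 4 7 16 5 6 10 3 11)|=11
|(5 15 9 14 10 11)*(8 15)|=|(5 8 15 9 14 10 11)|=7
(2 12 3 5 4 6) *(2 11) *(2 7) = (2 12 3 5 4 6 11 7) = [0, 1, 12, 5, 6, 4, 11, 2, 8, 9, 10, 7, 3]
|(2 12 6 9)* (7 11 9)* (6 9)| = 3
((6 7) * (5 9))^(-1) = (5 9)(6 7)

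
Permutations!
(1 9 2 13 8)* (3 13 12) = [0, 9, 12, 13, 4, 5, 6, 7, 1, 2, 10, 11, 3, 8] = (1 9 2 12 3 13 8)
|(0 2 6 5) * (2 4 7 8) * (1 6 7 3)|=|(0 4 3 1 6 5)(2 7 8)|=6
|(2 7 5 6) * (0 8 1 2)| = |(0 8 1 2 7 5 6)| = 7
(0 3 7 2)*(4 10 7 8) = (0 3 8 4 10 7 2) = [3, 1, 0, 8, 10, 5, 6, 2, 4, 9, 7]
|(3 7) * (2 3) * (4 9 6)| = |(2 3 7)(4 9 6)| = 3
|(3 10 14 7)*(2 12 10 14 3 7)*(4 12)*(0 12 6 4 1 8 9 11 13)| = 22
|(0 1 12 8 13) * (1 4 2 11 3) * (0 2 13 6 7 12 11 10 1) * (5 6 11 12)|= |(0 4 13 2 10 1 12 8 11 3)(5 6 7)|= 30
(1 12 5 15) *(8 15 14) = (1 12 5 14 8 15) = [0, 12, 2, 3, 4, 14, 6, 7, 15, 9, 10, 11, 5, 13, 8, 1]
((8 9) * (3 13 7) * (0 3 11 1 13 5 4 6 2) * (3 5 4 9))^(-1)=(0 2 6 4 3 8 9 5)(1 11 7 13)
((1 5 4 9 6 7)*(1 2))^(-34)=((1 5 4 9 6 7 2))^(-34)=(1 5 4 9 6 7 2)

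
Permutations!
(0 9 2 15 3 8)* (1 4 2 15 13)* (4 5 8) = (0 9 15 3 4 2 13 1 5 8) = [9, 5, 13, 4, 2, 8, 6, 7, 0, 15, 10, 11, 12, 1, 14, 3]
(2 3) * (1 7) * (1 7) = (7)(2 3) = [0, 1, 3, 2, 4, 5, 6, 7]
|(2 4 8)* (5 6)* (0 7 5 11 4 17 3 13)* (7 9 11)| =|(0 9 11 4 8 2 17 3 13)(5 6 7)| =9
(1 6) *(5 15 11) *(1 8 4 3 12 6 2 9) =(1 2 9)(3 12 6 8 4)(5 15 11) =[0, 2, 9, 12, 3, 15, 8, 7, 4, 1, 10, 5, 6, 13, 14, 11]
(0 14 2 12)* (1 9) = (0 14 2 12)(1 9) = [14, 9, 12, 3, 4, 5, 6, 7, 8, 1, 10, 11, 0, 13, 2]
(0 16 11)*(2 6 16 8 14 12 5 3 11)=[8, 1, 6, 11, 4, 3, 16, 7, 14, 9, 10, 0, 5, 13, 12, 15, 2]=(0 8 14 12 5 3 11)(2 6 16)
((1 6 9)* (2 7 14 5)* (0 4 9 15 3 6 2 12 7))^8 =(0 1 4 2 9)(3 15 6)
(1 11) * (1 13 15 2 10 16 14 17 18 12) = (1 11 13 15 2 10 16 14 17 18 12) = [0, 11, 10, 3, 4, 5, 6, 7, 8, 9, 16, 13, 1, 15, 17, 2, 14, 18, 12]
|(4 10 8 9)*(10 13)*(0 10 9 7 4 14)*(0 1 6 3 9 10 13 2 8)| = 60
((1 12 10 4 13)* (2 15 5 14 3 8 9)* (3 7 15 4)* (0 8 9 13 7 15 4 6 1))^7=((0 8 13)(1 12 10 3 9 2 6)(4 7)(5 14 15))^7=(0 8 13)(4 7)(5 14 15)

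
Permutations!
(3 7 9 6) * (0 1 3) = (0 1 3 7 9 6) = [1, 3, 2, 7, 4, 5, 0, 9, 8, 6]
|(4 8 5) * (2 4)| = 4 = |(2 4 8 5)|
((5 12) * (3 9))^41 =(3 9)(5 12)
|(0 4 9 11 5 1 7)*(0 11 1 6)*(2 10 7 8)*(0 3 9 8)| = |(0 4 8 2 10 7 11 5 6 3 9 1)| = 12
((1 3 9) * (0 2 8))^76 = ((0 2 8)(1 3 9))^76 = (0 2 8)(1 3 9)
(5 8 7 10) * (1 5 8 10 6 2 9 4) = (1 5 10 8 7 6 2 9 4) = [0, 5, 9, 3, 1, 10, 2, 6, 7, 4, 8]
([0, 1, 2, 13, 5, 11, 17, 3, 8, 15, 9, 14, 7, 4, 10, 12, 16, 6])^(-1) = (3 7 12 15 9 10 14 11 5 4 13)(6 17)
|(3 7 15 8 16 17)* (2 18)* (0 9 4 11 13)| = 30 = |(0 9 4 11 13)(2 18)(3 7 15 8 16 17)|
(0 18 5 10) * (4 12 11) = (0 18 5 10)(4 12 11) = [18, 1, 2, 3, 12, 10, 6, 7, 8, 9, 0, 4, 11, 13, 14, 15, 16, 17, 5]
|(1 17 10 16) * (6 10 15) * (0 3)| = 6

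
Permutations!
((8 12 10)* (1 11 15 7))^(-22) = (1 15)(7 11)(8 10 12)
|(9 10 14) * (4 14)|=4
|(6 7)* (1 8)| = |(1 8)(6 7)| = 2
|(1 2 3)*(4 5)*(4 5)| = 3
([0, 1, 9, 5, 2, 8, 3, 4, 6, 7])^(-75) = [0, 1, 9, 5, 2, 8, 3, 4, 6, 7]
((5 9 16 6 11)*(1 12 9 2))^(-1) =(1 2 5 11 6 16 9 12)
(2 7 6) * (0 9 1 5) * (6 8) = [9, 5, 7, 3, 4, 0, 2, 8, 6, 1] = (0 9 1 5)(2 7 8 6)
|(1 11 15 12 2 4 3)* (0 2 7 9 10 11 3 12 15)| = |(15)(0 2 4 12 7 9 10 11)(1 3)| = 8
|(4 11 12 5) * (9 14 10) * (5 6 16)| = |(4 11 12 6 16 5)(9 14 10)| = 6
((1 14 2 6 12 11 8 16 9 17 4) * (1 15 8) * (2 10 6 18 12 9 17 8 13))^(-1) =((1 14 10 6 9 8 16 17 4 15 13 2 18 12 11))^(-1) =(1 11 12 18 2 13 15 4 17 16 8 9 6 10 14)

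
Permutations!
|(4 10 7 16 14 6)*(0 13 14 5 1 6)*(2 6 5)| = |(0 13 14)(1 5)(2 6 4 10 7 16)| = 6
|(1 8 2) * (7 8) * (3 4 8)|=6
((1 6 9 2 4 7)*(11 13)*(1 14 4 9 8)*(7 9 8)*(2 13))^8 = ((1 6 7 14 4 9 13 11 2 8))^8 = (1 2 13 4 7)(6 8 11 9 14)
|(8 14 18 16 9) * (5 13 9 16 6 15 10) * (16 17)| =18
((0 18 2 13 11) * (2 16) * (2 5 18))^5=((0 2 13 11)(5 18 16))^5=(0 2 13 11)(5 16 18)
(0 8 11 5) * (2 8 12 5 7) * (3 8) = (0 12 5)(2 3 8 11 7) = [12, 1, 3, 8, 4, 0, 6, 2, 11, 9, 10, 7, 5]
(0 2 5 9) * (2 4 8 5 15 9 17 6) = [4, 1, 15, 3, 8, 17, 2, 7, 5, 0, 10, 11, 12, 13, 14, 9, 16, 6] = (0 4 8 5 17 6 2 15 9)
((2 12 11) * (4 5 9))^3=(12)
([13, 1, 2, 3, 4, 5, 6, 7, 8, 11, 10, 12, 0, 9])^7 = (0 9 12 13 11)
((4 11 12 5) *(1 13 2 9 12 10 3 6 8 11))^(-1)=(1 4 5 12 9 2 13)(3 10 11 8 6)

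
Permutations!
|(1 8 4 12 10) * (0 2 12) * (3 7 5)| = 21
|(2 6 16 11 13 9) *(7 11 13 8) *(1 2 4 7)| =|(1 2 6 16 13 9 4 7 11 8)| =10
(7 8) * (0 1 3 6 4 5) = (0 1 3 6 4 5)(7 8) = [1, 3, 2, 6, 5, 0, 4, 8, 7]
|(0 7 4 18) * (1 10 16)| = |(0 7 4 18)(1 10 16)| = 12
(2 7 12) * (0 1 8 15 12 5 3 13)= (0 1 8 15 12 2 7 5 3 13)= [1, 8, 7, 13, 4, 3, 6, 5, 15, 9, 10, 11, 2, 0, 14, 12]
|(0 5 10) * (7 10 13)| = 5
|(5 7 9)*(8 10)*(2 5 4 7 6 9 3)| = |(2 5 6 9 4 7 3)(8 10)| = 14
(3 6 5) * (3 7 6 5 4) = [0, 1, 2, 5, 3, 7, 4, 6] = (3 5 7 6 4)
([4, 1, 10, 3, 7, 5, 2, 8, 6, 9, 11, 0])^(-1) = (0 11 10 2 6 8 7 4)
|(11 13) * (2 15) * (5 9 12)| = |(2 15)(5 9 12)(11 13)| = 6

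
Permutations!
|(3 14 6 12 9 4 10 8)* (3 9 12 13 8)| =|(3 14 6 13 8 9 4 10)| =8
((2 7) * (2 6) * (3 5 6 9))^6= (9)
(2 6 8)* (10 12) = (2 6 8)(10 12) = [0, 1, 6, 3, 4, 5, 8, 7, 2, 9, 12, 11, 10]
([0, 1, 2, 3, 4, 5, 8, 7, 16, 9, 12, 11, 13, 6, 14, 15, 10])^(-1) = (6 13 12 10 16 8)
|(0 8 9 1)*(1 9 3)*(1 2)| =5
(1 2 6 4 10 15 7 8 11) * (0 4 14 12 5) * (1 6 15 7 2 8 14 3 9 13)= (0 4 10 7 14 12 5)(1 8 11 6 3 9 13)(2 15)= [4, 8, 15, 9, 10, 0, 3, 14, 11, 13, 7, 6, 5, 1, 12, 2]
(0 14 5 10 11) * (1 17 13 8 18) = (0 14 5 10 11)(1 17 13 8 18) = [14, 17, 2, 3, 4, 10, 6, 7, 18, 9, 11, 0, 12, 8, 5, 15, 16, 13, 1]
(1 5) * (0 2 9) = (0 2 9)(1 5) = [2, 5, 9, 3, 4, 1, 6, 7, 8, 0]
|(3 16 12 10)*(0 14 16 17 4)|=|(0 14 16 12 10 3 17 4)|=8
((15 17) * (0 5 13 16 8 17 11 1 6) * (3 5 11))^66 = ((0 11 1 6)(3 5 13 16 8 17 15))^66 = (0 1)(3 16 15 13 17 5 8)(6 11)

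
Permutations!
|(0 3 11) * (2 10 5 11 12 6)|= |(0 3 12 6 2 10 5 11)|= 8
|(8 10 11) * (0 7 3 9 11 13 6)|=|(0 7 3 9 11 8 10 13 6)|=9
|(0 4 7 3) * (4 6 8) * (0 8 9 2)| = 4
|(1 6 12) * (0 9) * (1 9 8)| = |(0 8 1 6 12 9)| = 6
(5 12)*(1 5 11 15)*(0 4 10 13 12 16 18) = (0 4 10 13 12 11 15 1 5 16 18) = [4, 5, 2, 3, 10, 16, 6, 7, 8, 9, 13, 15, 11, 12, 14, 1, 18, 17, 0]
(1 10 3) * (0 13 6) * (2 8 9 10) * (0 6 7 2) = (0 13 7 2 8 9 10 3 1) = [13, 0, 8, 1, 4, 5, 6, 2, 9, 10, 3, 11, 12, 7]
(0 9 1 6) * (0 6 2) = (0 9 1 2) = [9, 2, 0, 3, 4, 5, 6, 7, 8, 1]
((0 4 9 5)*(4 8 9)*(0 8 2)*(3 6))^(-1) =((0 2)(3 6)(5 8 9))^(-1) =(0 2)(3 6)(5 9 8)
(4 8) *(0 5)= (0 5)(4 8)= [5, 1, 2, 3, 8, 0, 6, 7, 4]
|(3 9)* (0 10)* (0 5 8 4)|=10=|(0 10 5 8 4)(3 9)|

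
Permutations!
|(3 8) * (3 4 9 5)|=|(3 8 4 9 5)|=5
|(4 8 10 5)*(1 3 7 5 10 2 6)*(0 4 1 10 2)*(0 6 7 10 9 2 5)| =|(0 4 8 6 9 2 7)(1 3 10 5)| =28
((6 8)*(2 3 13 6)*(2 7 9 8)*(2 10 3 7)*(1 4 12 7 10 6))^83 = (1 7 2 13 12 8 3 4 9 10)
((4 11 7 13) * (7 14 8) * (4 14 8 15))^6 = ((4 11 8 7 13 14 15))^6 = (4 15 14 13 7 8 11)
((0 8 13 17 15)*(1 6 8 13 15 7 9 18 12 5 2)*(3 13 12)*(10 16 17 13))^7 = ((0 12 5 2 1 6 8 15)(3 10 16 17 7 9 18))^7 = (18)(0 15 8 6 1 2 5 12)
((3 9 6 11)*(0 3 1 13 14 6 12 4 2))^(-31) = ((0 3 9 12 4 2)(1 13 14 6 11))^(-31) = (0 2 4 12 9 3)(1 11 6 14 13)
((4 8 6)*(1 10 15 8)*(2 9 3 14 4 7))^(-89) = ((1 10 15 8 6 7 2 9 3 14 4))^(-89) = (1 4 14 3 9 2 7 6 8 15 10)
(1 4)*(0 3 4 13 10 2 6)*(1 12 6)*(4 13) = (0 3 13 10 2 1 4 12 6) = [3, 4, 1, 13, 12, 5, 0, 7, 8, 9, 2, 11, 6, 10]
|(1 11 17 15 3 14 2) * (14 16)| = |(1 11 17 15 3 16 14 2)| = 8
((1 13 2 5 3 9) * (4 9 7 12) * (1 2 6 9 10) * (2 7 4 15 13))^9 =(1 3)(2 4)(5 10)(6 12)(7 13)(9 15)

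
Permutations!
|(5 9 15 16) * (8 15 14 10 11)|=|(5 9 14 10 11 8 15 16)|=8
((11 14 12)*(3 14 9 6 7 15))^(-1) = ((3 14 12 11 9 6 7 15))^(-1) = (3 15 7 6 9 11 12 14)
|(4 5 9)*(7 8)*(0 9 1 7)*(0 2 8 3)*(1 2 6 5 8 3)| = 8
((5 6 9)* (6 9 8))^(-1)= ((5 9)(6 8))^(-1)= (5 9)(6 8)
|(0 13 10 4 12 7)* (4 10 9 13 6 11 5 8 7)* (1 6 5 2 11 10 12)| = 20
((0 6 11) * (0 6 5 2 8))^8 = (11)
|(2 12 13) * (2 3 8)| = 5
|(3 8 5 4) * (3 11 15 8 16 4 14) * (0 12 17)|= |(0 12 17)(3 16 4 11 15 8 5 14)|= 24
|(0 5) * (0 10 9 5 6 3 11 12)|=15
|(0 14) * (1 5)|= |(0 14)(1 5)|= 2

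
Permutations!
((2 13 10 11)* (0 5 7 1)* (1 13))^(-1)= (0 1 2 11 10 13 7 5)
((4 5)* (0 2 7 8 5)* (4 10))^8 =((0 2 7 8 5 10 4))^8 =(0 2 7 8 5 10 4)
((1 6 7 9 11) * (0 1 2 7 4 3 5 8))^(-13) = ((0 1 6 4 3 5 8)(2 7 9 11))^(-13) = (0 1 6 4 3 5 8)(2 11 9 7)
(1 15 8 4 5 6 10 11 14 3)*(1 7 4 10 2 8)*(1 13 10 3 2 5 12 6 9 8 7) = (1 15 13 10 11 14 2 7 4 12 6 5 9 8 3) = [0, 15, 7, 1, 12, 9, 5, 4, 3, 8, 11, 14, 6, 10, 2, 13]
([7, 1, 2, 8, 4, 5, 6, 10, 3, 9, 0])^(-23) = (0 7 10)(3 8)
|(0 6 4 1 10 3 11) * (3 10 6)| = 3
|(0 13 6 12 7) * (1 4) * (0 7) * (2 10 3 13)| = |(0 2 10 3 13 6 12)(1 4)| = 14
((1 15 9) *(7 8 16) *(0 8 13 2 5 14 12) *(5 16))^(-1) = ((0 8 5 14 12)(1 15 9)(2 16 7 13))^(-1) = (0 12 14 5 8)(1 9 15)(2 13 7 16)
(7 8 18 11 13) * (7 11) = (7 8 18)(11 13) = [0, 1, 2, 3, 4, 5, 6, 8, 18, 9, 10, 13, 12, 11, 14, 15, 16, 17, 7]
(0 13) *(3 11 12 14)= [13, 1, 2, 11, 4, 5, 6, 7, 8, 9, 10, 12, 14, 0, 3]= (0 13)(3 11 12 14)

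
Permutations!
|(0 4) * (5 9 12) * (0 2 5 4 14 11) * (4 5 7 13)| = 12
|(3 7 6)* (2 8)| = 6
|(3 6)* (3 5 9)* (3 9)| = |(9)(3 6 5)| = 3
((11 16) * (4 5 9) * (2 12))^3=((2 12)(4 5 9)(11 16))^3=(2 12)(11 16)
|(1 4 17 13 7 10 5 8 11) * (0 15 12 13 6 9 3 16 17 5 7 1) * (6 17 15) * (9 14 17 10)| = |(0 6 14 17 10 7 9 3 16 15 12 13 1 4 5 8 11)| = 17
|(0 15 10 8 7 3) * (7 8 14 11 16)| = 8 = |(0 15 10 14 11 16 7 3)|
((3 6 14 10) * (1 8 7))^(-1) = (1 7 8)(3 10 14 6) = ((1 8 7)(3 6 14 10))^(-1)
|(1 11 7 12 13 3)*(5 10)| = |(1 11 7 12 13 3)(5 10)| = 6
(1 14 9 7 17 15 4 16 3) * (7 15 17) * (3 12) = (17)(1 14 9 15 4 16 12 3) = [0, 14, 2, 1, 16, 5, 6, 7, 8, 15, 10, 11, 3, 13, 9, 4, 12, 17]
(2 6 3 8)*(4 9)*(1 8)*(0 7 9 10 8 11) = (0 7 9 4 10 8 2 6 3 1 11) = [7, 11, 6, 1, 10, 5, 3, 9, 2, 4, 8, 0]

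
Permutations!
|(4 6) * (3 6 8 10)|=5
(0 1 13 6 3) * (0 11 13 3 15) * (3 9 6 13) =(0 1 9 6 15)(3 11) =[1, 9, 2, 11, 4, 5, 15, 7, 8, 6, 10, 3, 12, 13, 14, 0]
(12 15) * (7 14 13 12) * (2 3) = [0, 1, 3, 2, 4, 5, 6, 14, 8, 9, 10, 11, 15, 12, 13, 7] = (2 3)(7 14 13 12 15)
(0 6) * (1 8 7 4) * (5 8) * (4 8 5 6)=(0 4 1 6)(7 8)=[4, 6, 2, 3, 1, 5, 0, 8, 7]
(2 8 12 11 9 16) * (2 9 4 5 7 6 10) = (2 8 12 11 4 5 7 6 10)(9 16) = [0, 1, 8, 3, 5, 7, 10, 6, 12, 16, 2, 4, 11, 13, 14, 15, 9]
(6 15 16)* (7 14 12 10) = (6 15 16)(7 14 12 10) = [0, 1, 2, 3, 4, 5, 15, 14, 8, 9, 7, 11, 10, 13, 12, 16, 6]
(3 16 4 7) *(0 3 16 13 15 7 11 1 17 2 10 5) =(0 3 13 15 7 16 4 11 1 17 2 10 5) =[3, 17, 10, 13, 11, 0, 6, 16, 8, 9, 5, 1, 12, 15, 14, 7, 4, 2]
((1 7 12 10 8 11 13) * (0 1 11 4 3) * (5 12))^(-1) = ((0 1 7 5 12 10 8 4 3)(11 13))^(-1) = (0 3 4 8 10 12 5 7 1)(11 13)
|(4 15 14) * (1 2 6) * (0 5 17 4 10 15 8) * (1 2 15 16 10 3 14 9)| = |(0 5 17 4 8)(1 15 9)(2 6)(3 14)(10 16)| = 30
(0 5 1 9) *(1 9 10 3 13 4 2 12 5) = (0 1 10 3 13 4 2 12 5 9) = [1, 10, 12, 13, 2, 9, 6, 7, 8, 0, 3, 11, 5, 4]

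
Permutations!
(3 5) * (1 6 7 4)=(1 6 7 4)(3 5)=[0, 6, 2, 5, 1, 3, 7, 4]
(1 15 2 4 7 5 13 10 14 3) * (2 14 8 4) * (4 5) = (1 15 14 3)(4 7)(5 13 10 8) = [0, 15, 2, 1, 7, 13, 6, 4, 5, 9, 8, 11, 12, 10, 3, 14]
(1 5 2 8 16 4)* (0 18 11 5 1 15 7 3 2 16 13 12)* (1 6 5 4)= (0 18 11 4 15 7 3 2 8 13 12)(1 6 5 16)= [18, 6, 8, 2, 15, 16, 5, 3, 13, 9, 10, 4, 0, 12, 14, 7, 1, 17, 11]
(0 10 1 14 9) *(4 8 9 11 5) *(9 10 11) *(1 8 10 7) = (0 11 5 4 10 8 7 1 14 9) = [11, 14, 2, 3, 10, 4, 6, 1, 7, 0, 8, 5, 12, 13, 9]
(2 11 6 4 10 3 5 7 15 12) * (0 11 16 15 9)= (0 11 6 4 10 3 5 7 9)(2 16 15 12)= [11, 1, 16, 5, 10, 7, 4, 9, 8, 0, 3, 6, 2, 13, 14, 12, 15]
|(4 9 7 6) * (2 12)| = |(2 12)(4 9 7 6)| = 4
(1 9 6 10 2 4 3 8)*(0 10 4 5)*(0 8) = (0 10 2 5 8 1 9 6 4 3) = [10, 9, 5, 0, 3, 8, 4, 7, 1, 6, 2]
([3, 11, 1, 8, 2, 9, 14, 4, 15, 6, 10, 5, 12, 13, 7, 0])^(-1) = (0 15 8 3)(1 2 4 7 14 6 9 5 11)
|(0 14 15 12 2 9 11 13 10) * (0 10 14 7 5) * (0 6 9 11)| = |(0 7 5 6 9)(2 11 13 14 15 12)| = 30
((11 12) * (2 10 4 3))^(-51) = (2 10 4 3)(11 12)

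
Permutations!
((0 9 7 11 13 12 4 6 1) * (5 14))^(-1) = ((0 9 7 11 13 12 4 6 1)(5 14))^(-1) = (0 1 6 4 12 13 11 7 9)(5 14)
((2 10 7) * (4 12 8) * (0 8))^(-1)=(0 12 4 8)(2 7 10)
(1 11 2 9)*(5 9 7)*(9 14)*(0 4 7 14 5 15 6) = (0 4 7 15 6)(1 11 2 14 9) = [4, 11, 14, 3, 7, 5, 0, 15, 8, 1, 10, 2, 12, 13, 9, 6]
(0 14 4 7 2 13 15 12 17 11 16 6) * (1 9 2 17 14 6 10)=[6, 9, 13, 3, 7, 5, 0, 17, 8, 2, 1, 16, 14, 15, 4, 12, 10, 11]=(0 6)(1 9 2 13 15 12 14 4 7 17 11 16 10)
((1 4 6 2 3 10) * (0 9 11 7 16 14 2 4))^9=(0 1 10 3 2 14 16 7 11 9)(4 6)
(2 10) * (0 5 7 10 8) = (0 5 7 10 2 8) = [5, 1, 8, 3, 4, 7, 6, 10, 0, 9, 2]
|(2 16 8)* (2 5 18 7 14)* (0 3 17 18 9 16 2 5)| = 10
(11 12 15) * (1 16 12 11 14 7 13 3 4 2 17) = (1 16 12 15 14 7 13 3 4 2 17) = [0, 16, 17, 4, 2, 5, 6, 13, 8, 9, 10, 11, 15, 3, 7, 14, 12, 1]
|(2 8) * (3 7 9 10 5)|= |(2 8)(3 7 9 10 5)|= 10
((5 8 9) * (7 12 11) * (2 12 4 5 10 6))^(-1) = (2 6 10 9 8 5 4 7 11 12)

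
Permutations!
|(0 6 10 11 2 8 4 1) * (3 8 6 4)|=12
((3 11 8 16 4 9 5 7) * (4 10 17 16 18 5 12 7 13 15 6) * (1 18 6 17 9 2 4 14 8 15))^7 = (1 13 5 18)(2 4)(3 12 10 17 11 7 9 16 15)(6 14 8)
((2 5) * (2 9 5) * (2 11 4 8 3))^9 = ((2 11 4 8 3)(5 9))^9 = (2 3 8 4 11)(5 9)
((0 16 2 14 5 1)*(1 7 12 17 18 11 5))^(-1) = (0 1 14 2 16)(5 11 18 17 12 7)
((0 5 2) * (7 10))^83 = ((0 5 2)(7 10))^83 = (0 2 5)(7 10)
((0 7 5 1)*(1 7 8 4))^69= (0 8 4 1)(5 7)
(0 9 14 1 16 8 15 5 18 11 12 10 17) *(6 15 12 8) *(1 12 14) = (0 9 1 16 6 15 5 18 11 8 14 12 10 17) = [9, 16, 2, 3, 4, 18, 15, 7, 14, 1, 17, 8, 10, 13, 12, 5, 6, 0, 11]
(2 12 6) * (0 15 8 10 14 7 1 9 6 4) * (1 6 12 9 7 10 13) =(0 15 8 13 1 7 6 2 9 12 4)(10 14) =[15, 7, 9, 3, 0, 5, 2, 6, 13, 12, 14, 11, 4, 1, 10, 8]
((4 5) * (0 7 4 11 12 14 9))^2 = (0 4 11 14)(5 12 9 7)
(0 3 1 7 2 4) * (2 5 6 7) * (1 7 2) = [3, 1, 4, 7, 0, 6, 2, 5] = (0 3 7 5 6 2 4)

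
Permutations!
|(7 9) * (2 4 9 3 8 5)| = |(2 4 9 7 3 8 5)| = 7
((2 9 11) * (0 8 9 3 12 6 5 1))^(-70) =((0 8 9 11 2 3 12 6 5 1))^(-70) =(12)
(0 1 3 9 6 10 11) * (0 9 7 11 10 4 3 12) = (0 1 12)(3 7 11 9 6 4) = [1, 12, 2, 7, 3, 5, 4, 11, 8, 6, 10, 9, 0]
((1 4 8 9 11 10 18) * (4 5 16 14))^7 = ((1 5 16 14 4 8 9 11 10 18))^7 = (1 11 4 5 10 8 16 18 9 14)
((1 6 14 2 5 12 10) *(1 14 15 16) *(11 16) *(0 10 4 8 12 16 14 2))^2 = ((0 10 2 5 16 1 6 15 11 14)(4 8 12))^2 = (0 2 16 6 11)(1 15 14 10 5)(4 12 8)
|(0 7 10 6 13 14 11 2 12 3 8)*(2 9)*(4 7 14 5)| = 24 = |(0 14 11 9 2 12 3 8)(4 7 10 6 13 5)|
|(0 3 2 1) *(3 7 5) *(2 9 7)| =12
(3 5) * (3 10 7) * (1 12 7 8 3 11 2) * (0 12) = (0 12 7 11 2 1)(3 5 10 8) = [12, 0, 1, 5, 4, 10, 6, 11, 3, 9, 8, 2, 7]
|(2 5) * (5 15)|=3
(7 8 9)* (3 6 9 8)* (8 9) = (3 6 8 9 7) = [0, 1, 2, 6, 4, 5, 8, 3, 9, 7]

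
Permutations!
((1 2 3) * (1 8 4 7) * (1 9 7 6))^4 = ((1 2 3 8 4 6)(7 9))^4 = (9)(1 4 3)(2 6 8)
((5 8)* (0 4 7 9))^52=(9)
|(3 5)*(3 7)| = |(3 5 7)| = 3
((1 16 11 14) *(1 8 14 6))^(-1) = (1 6 11 16)(8 14)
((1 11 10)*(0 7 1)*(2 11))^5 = (0 10 11 2 1 7)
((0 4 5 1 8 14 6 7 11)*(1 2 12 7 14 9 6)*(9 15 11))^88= ((0 4 5 2 12 7 9 6 14 1 8 15 11))^88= (0 8 6 12 4 15 14 7 5 11 1 9 2)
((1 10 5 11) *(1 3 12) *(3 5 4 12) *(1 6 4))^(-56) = ((1 10)(4 12 6)(5 11))^(-56) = (4 12 6)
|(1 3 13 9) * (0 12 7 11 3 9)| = |(0 12 7 11 3 13)(1 9)| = 6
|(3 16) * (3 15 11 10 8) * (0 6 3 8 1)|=|(0 6 3 16 15 11 10 1)|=8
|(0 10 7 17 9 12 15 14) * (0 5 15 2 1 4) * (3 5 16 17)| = |(0 10 7 3 5 15 14 16 17 9 12 2 1 4)| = 14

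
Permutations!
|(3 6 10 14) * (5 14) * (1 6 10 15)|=12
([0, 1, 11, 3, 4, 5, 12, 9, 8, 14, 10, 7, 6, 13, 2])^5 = (14)(6 12)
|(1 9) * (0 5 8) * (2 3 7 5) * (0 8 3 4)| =6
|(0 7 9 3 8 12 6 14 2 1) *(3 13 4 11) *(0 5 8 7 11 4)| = 42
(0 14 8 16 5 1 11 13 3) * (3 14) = (0 3)(1 11 13 14 8 16 5) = [3, 11, 2, 0, 4, 1, 6, 7, 16, 9, 10, 13, 12, 14, 8, 15, 5]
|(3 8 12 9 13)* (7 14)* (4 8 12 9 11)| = 14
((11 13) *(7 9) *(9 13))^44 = (13)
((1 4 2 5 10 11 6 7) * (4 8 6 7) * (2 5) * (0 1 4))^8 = ((0 1 8 6)(4 5 10 11 7))^8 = (4 11 5 7 10)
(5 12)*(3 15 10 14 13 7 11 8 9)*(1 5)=(1 5 12)(3 15 10 14 13 7 11 8 9)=[0, 5, 2, 15, 4, 12, 6, 11, 9, 3, 14, 8, 1, 7, 13, 10]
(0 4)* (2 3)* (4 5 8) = (0 5 8 4)(2 3) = [5, 1, 3, 2, 0, 8, 6, 7, 4]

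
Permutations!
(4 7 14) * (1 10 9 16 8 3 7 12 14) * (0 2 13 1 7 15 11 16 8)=[2, 10, 13, 15, 12, 5, 6, 7, 3, 8, 9, 16, 14, 1, 4, 11, 0]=(0 2 13 1 10 9 8 3 15 11 16)(4 12 14)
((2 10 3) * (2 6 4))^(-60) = ((2 10 3 6 4))^(-60) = (10)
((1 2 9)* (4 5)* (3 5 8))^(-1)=(1 9 2)(3 8 4 5)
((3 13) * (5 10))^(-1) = ((3 13)(5 10))^(-1) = (3 13)(5 10)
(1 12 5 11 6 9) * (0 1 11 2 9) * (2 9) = (0 1 12 5 9 11 6) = [1, 12, 2, 3, 4, 9, 0, 7, 8, 11, 10, 6, 5]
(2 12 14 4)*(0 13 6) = (0 13 6)(2 12 14 4) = [13, 1, 12, 3, 2, 5, 0, 7, 8, 9, 10, 11, 14, 6, 4]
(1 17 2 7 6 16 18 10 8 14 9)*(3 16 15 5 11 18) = (1 17 2 7 6 15 5 11 18 10 8 14 9)(3 16) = [0, 17, 7, 16, 4, 11, 15, 6, 14, 1, 8, 18, 12, 13, 9, 5, 3, 2, 10]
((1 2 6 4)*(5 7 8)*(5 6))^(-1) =((1 2 5 7 8 6 4))^(-1) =(1 4 6 8 7 5 2)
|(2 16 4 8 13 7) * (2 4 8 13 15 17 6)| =6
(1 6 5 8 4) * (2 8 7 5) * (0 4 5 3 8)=(0 4 1 6 2)(3 8 5 7)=[4, 6, 0, 8, 1, 7, 2, 3, 5]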